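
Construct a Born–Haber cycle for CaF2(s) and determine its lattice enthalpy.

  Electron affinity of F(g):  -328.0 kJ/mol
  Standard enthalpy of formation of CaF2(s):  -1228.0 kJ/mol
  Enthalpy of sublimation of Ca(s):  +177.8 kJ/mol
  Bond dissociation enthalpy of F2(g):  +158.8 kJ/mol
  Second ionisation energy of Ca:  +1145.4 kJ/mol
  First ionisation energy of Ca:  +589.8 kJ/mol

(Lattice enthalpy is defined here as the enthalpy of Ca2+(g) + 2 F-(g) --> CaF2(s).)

U = -2643.8 kJ/mol

ΔHf° = 1·ΔHsub + 1·(ΣIE) + 1·D(F2) + 2·EA + U
-1228.0 = 1·(+177.8) + 1·(+1735.2) + 1·(+158.8) + 2·(-328.0) + U
U = -1228.0 − (+1415.8) = -2643.8 kJ/mol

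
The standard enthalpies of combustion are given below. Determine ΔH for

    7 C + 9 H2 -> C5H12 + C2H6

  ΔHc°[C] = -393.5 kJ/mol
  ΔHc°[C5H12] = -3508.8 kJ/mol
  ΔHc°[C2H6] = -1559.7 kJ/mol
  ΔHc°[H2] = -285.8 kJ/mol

ΔH = -258.2 kJ/mol

Using ΔH = Σ nΔHc°(reactants) − Σ nΔHc°(products):
= [7·(-393.5) + 9·(-285.8)] − [1·(-3508.8) + 1·(-1559.7)]
= -258.2 kJ/mol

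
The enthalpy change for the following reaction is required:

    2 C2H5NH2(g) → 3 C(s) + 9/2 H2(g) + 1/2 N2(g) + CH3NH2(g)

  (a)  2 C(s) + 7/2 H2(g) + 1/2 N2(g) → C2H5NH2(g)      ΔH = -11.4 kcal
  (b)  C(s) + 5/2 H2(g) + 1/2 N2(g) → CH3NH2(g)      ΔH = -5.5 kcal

ΔH = 17.3 kcal

(a) reversed and × 2: (-2)·(-11.4) = +22.8 kcal
(b) as written: -5.5 kcal
ΔH = (-2)·(-11.4) + (1)·(-5.5) = 17.3 kcal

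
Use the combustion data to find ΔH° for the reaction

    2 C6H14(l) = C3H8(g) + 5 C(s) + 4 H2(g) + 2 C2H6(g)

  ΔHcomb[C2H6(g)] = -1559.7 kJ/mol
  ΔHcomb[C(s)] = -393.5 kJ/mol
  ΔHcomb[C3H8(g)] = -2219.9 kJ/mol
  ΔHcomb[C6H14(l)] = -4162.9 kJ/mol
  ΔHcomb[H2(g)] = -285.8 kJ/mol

ΔH° = 124.2 kJ/mol

With combustion enthalpies, reactants minus products:
= [2·(-4162.9)] − [1·(-2219.9) + 5·(-393.5) + 4·(-285.8) + 2·(-1559.7)]
= 124.2 kJ/mol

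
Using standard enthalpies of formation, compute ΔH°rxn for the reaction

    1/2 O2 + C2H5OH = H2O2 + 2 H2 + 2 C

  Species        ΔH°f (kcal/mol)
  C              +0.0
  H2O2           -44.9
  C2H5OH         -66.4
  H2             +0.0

ΔH°rxn = Σ nΔHf°(products) − Σ nΔHf°(reactants).
Products: 1·(-44.9) + 2·(+0.0) + 2·(+0.0) = -44.9
Reactants: 1/2·(+0.0) + 1·(-66.4) = -66.4
ΔH°rxn = (-44.9) − (-66.4) = 21.5 kcal/mol

ΔH°rxn = 21.5 kcal/mol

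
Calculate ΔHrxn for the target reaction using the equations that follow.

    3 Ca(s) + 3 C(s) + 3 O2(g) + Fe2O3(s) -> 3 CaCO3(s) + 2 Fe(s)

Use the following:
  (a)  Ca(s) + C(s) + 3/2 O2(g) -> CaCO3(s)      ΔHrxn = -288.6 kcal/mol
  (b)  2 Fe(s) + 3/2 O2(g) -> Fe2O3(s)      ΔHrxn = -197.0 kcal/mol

ΔHrxn = -668.8 kcal/mol

(a) × 3: (3)·(-288.6) = -865.8 kcal/mol
(b) reversed: +197.0 kcal/mol
Combining the equations, ΔHrxn = (-865.8) + (+197.0) = -668.8 kcal/mol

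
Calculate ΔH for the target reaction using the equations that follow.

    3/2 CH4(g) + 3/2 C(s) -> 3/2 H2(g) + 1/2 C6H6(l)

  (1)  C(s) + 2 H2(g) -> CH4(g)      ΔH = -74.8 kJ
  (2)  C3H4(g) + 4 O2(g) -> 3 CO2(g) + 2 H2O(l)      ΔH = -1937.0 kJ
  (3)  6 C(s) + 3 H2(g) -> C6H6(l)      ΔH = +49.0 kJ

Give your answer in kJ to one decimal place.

ΔH = 136.7 kJ

(1) reversed and × 3/2: (-3/2)·(-74.8) = +112.2 kJ
(2): not needed.
(3) × 1/2: (1/2)·(+49.0) = +24.5 kJ
By Hess's law, ΔH = (-3/2)·(-74.8) + (1/2)·(+49.0) = 136.7 kJ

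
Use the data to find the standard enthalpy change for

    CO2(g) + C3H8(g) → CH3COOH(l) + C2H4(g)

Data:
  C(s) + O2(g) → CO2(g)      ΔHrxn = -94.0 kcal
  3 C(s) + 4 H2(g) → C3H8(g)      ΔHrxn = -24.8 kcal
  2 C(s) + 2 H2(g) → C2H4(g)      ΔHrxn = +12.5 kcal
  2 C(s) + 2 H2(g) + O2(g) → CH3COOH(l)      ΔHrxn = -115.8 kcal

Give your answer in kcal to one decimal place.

equation 1 reversed (reverse to put CO2(g) on the reactant side): +94.0 kcal
equation 2 reversed (reverse to put C3H8(g) on the reactant side): +24.8 kcal
equation 3 as written (C2H4(g) already on the product side): +12.5 kcal
equation 4 as written (CH3COOH(l) already on the product side): -115.8 kcal
ΔHrxn = (-1)·(-94.0) + (-1)·(-24.8) + (1)·(+12.5) + (1)·(-115.8) = 15.5 kcal

ΔHrxn = 15.5 kcal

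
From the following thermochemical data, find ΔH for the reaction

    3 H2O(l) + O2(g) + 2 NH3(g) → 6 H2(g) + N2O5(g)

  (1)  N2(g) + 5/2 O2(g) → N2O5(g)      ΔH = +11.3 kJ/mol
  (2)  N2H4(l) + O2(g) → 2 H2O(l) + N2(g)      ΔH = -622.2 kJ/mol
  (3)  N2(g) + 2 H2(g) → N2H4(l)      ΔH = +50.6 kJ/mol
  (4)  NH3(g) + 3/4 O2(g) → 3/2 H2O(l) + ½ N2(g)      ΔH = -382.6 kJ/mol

(1) as written: +11.3 kJ/mol
(2) reversed and × 3: (-3)·(-622.2) = +1866.6 kJ/mol
(3) reversed and × 3: (-3)·(+50.6) = -151.8 kJ/mol
(4) × 2: (2)·(-382.6) = -765.2 kJ/mol
Since enthalpy is a state function, ΔH = (1)·(+11.3) + (-3)·(-622.2) + (-3)·(+50.6) + (2)·(-382.6) = 960.9 kJ/mol

ΔH = 960.9 kJ/mol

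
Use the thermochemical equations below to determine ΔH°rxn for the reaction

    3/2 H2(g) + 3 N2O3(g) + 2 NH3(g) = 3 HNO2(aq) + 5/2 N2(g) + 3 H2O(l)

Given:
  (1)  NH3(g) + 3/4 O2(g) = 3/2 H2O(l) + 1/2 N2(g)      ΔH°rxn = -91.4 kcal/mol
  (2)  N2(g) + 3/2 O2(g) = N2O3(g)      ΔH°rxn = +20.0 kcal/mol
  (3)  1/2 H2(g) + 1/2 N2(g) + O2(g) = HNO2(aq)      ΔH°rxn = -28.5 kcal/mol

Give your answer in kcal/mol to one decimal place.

ΔH°rxn = -328.3 kcal/mol

(1) × 2 (scale by 2 for the 2 NH3(g)): (2)·(-91.4) = -182.8 kcal/mol
(2) reversed and × 3 (N2O3(g) must end up as a reactant; scale by 3 for the 3 N2O3(g)): (-3)·(+20.0) = -60.0 kcal/mol
(3) × 3 (×3 to match 3 HNO2(aq) in the target): (3)·(-28.5) = -85.5 kcal/mol
Since enthalpy is a state function, ΔH°rxn = (2)·(-91.4) + (-3)·(+20.0) + (3)·(-28.5) = -328.3 kcal/mol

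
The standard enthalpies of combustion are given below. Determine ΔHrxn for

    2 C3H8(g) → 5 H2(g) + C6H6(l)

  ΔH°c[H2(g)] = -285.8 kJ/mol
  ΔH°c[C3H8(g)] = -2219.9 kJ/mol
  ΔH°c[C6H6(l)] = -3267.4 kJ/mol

Using ΔH = Σ nΔHc°(reactants) − Σ nΔHc°(products):
= [2·(-2219.9)] − [5·(-285.8) + 1·(-3267.4)]
= 256.6 kJ/mol

ΔHrxn = 256.6 kJ/mol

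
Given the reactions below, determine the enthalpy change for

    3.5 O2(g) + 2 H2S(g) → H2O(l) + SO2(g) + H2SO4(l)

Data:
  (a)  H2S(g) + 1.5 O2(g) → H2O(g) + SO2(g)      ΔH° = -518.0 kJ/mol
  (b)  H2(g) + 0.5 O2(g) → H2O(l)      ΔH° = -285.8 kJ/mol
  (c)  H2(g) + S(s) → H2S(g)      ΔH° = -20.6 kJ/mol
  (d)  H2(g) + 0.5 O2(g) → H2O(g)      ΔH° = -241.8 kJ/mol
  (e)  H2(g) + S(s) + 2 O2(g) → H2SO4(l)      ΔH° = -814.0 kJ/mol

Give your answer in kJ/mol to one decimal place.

(a) as written: -518.0 kJ/mol
(b) as written: -285.8 kJ/mol
(c) reversed: +20.6 kJ/mol
(d) reversed: +241.8 kJ/mol
(e) as written: -814.0 kJ/mol
Summing the manipulated equations, ΔH° = (1)·(-518.0) + (1)·(-285.8) + (-1)·(-20.6) + (-1)·(-241.8) + (1)·(-814.0) = -1355.4 kJ/mol

ΔH° = -1355.4 kJ/mol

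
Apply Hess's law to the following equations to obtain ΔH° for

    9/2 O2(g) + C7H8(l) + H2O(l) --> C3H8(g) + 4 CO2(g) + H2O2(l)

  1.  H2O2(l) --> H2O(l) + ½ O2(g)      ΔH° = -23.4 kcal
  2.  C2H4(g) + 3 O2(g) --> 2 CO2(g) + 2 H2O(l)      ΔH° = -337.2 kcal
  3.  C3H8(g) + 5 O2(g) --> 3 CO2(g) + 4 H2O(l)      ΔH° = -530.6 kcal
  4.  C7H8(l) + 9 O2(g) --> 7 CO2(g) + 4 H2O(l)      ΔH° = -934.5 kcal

ΔH° = -380.5 kcal

eq. 1 reversed (H2O2(l) must end up as a product): +23.4 kcal
eq. 2: not needed (C2H4(g) appears nowhere else).
eq. 3 reversed (reverse to put C3H8(g) on the product side): +530.6 kcal
eq. 4 as written (C7H8(l) already on the reactant side): -934.5 kcal
Combining the equations, ΔH° = (-1)·(-23.4) + (-1)·(-530.6) + (1)·(-934.5) = -380.5 kcal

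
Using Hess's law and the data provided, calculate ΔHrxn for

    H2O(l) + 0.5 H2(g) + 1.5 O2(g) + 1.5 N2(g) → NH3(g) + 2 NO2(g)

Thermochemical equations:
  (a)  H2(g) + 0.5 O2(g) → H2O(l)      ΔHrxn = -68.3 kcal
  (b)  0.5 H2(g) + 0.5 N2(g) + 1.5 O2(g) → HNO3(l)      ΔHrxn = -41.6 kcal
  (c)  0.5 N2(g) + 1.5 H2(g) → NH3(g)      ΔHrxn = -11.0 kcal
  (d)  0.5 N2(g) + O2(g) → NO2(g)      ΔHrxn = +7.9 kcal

(a) reversed (reverse to put H2O(l) on the reactant side): +68.3 kcal
(b): not needed (HNO3(l) appears nowhere else).
(c) as written (NH3(g) already on the product side): -11.0 kcal
(d) × 2 (scale by 2 for the 2 NO2(g)): (2)·(+7.9) = +15.8 kcal
Summing the manipulated equations, ΔHrxn = (-1)·(-68.3) + (1)·(-11.0) + (2)·(+7.9) = 73.1 kcal

ΔHrxn = 73.1 kcal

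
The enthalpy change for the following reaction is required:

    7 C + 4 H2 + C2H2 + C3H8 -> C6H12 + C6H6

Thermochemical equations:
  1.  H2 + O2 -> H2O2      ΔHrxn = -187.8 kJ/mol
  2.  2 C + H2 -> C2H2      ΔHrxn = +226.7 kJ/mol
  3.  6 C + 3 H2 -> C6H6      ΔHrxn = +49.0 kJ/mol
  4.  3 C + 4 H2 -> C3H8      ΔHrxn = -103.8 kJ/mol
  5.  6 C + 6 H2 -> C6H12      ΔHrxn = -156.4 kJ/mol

eq. 1: not needed (O2 appears nowhere else).
eq. 2 reversed (reverse to put C2H2 on the reactant side): -226.7 kJ/mol
eq. 3 as written (C6H6 already on the product side): +49.0 kJ/mol
eq. 4 reversed (reverse to put C3H8 on the reactant side): +103.8 kJ/mol
eq. 5 as written (C6H12 already on the product side): -156.4 kJ/mol
ΔHrxn = (-226.7) + (+49.0) + (+103.8) + (-156.4) = -230.3 kJ/mol

ΔHrxn = -230.3 kJ/mol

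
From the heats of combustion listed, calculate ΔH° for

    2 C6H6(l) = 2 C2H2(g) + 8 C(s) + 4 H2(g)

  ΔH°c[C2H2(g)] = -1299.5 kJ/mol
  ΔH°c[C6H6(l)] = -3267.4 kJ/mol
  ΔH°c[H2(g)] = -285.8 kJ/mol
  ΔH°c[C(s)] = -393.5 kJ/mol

Using ΔH = Σ nΔHc°(reactants) − Σ nΔHc°(products):
= [2·(-3267.4)] − [2·(-1299.5) + 8·(-393.5) + 4·(-285.8)]
= 355.4 kJ/mol

ΔH° = 355.4 kJ/mol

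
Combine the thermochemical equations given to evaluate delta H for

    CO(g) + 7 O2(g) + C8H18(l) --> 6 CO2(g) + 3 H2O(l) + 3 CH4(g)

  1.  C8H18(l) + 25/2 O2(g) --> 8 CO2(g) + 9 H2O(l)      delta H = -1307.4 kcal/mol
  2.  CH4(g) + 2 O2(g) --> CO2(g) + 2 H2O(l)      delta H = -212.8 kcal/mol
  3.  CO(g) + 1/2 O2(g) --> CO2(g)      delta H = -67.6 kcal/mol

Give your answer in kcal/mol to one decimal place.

delta H = -736.6 kcal/mol

eq. 1 as written: -1307.4 kcal/mol
eq. 2 reversed and × 3: (-3)·(-212.8) = +638.4 kcal/mol
eq. 3 as written: -67.6 kcal/mol
Summing the manipulated equations, delta H = (-1307.4) + (+638.4) + (-67.6) = -736.6 kcal/mol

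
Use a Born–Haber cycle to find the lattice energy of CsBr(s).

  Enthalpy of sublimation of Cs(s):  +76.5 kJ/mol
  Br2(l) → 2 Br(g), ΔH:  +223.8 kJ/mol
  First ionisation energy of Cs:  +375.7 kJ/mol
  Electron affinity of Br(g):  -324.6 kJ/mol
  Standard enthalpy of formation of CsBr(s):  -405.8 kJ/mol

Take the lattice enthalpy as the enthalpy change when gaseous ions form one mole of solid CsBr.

ΔHf° = 1·ΔHsub + 1·(ΣIE) + 1/2·D(Br2) + 1·EA + U
-405.8 = 1·(+76.5) + 1·(+375.7) + 1/2·(+223.8) + 1·(-324.6) + U
U = -405.8 − (+239.5) = -645.3 kJ/mol

U = -645.3 kJ/mol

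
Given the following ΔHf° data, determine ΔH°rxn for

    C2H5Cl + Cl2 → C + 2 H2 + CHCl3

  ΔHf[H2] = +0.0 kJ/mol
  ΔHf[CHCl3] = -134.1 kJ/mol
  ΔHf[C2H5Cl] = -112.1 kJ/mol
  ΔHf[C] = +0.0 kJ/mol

ΔH°rxn = Σ nΔHf°(products) − Σ nΔHf°(reactants).
Products: 1·(+0.0) + 2·(+0.0) + 1·(-134.1) = -134.1
Reactants: 1·(-112.1) + 1·(+0.0) = -112.1
ΔH°rxn = (-134.1) − (-112.1) = -22.0 kJ/mol

ΔH°rxn = -22.0 kJ/mol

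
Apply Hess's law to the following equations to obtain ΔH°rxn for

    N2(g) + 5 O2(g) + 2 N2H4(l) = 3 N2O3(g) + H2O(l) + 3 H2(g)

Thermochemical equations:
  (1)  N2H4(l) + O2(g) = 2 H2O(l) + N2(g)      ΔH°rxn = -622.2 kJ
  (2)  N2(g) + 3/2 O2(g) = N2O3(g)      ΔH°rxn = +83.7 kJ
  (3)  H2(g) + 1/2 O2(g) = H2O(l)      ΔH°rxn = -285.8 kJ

ΔH°rxn = -135.9 kJ

(1) × 2 (×2 to match 2 N2H4(l) in the target): (2)·(-622.2) = -1244.4 kJ
(2) × 3 (scale by 3 for the 3 N2O3(g)): (3)·(+83.7) = +251.1 kJ
(3) reversed and × 3 (H2(g) must end up as a product; scale by 3 for the 3 H2(g)): (-3)·(-285.8) = +857.4 kJ
ΔH°rxn = (2)·(-622.2) + (3)·(+83.7) + (-3)·(-285.8) = -135.9 kJ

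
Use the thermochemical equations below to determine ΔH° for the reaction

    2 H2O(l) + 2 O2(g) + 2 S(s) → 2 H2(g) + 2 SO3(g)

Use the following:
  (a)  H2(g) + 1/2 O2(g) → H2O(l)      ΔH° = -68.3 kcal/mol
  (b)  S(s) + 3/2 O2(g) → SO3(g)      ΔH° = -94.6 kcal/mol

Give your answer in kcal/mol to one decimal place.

ΔH° = -52.6 kcal/mol

(a) reversed and × 2: (-2)·(-68.3) = +136.6 kcal/mol
(b) × 2: (2)·(-94.6) = -189.2 kcal/mol
Combining the equations, ΔH° = (+136.6) + (-189.2) = -52.6 kcal/mol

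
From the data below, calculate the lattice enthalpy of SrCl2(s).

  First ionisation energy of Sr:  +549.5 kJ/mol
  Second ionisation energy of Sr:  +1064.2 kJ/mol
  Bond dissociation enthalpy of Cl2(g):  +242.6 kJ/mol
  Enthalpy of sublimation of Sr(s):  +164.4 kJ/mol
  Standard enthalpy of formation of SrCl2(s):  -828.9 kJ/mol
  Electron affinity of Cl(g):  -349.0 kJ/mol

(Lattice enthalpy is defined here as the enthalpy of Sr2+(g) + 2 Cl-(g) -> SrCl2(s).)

U = -2151.6 kJ/mol

ΔHf° = 1·ΔHsub + 1·(ΣIE) + 1·D(Cl2) + 2·EA + U
-828.9 = 1·(+164.4) + 1·(+1613.7) + 1·(+242.6) + 2·(-349.0) + U
U = -828.9 − (+1322.7) = -2151.6 kJ/mol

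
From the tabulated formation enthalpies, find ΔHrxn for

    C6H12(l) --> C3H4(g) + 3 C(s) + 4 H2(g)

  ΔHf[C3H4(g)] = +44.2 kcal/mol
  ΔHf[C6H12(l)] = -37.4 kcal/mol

ΔHrxn = 81.6 kcal/mol

ΔH°rxn = Σ nΔHf°(products) − Σ nΔHf°(reactants).
Products: 1·(+44.2) + 3·(+0.0) + 4·(+0.0) = +44.2
Reactants: 1·(-37.4) = -37.4
ΔHrxn = (+44.2) − (-37.4) = 81.6 kcal/mol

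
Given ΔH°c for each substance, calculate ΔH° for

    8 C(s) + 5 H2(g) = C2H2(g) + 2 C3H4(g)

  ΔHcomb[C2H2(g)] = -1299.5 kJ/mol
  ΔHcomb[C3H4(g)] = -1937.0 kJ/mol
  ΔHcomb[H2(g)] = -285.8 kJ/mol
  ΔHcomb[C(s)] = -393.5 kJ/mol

ΔH° = 596.5 kJ/mol

Using ΔH = Σ nΔHc°(reactants) − Σ nΔHc°(products):
= [8·(-393.5) + 5·(-285.8)] − [1·(-1299.5) + 2·(-1937.0)]
= 596.5 kJ/mol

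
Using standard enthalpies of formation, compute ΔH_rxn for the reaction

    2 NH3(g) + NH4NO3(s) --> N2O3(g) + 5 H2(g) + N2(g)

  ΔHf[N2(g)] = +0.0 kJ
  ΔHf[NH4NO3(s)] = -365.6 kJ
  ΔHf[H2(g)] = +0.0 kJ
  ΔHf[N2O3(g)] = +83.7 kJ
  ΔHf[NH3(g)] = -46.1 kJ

Products: 1·(+83.7) + 5·(+0.0) + 1·(+0.0) = +83.7
Reactants: 2·(-46.1) + 1·(-365.6) = -457.8
ΔH_rxn = (+83.7) − (-457.8) = 541.5 kJ

ΔH_rxn = 541.5 kJ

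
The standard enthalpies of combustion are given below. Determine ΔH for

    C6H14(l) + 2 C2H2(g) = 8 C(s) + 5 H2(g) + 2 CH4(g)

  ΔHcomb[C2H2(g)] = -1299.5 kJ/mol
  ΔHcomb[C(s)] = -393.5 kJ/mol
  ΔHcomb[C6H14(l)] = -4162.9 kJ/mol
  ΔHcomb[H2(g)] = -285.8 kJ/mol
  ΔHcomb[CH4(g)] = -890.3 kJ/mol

Using ΔH = Σ nΔHc°(reactants) − Σ nΔHc°(products):
= [1·(-4162.9) + 2·(-1299.5)] − [8·(-393.5) + 5·(-285.8) + 2·(-890.3)]
= -404.3 kJ/mol

ΔH = -404.3 kJ/mol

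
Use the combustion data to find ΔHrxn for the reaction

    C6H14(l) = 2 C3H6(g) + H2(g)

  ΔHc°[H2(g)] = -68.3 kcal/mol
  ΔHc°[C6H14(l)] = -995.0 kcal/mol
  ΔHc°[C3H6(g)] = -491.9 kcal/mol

With combustion enthalpies, reactants minus products:
= [1·(-995.0)] − [2·(-491.9) + 1·(-68.3)]
= 57.1 kcal/mol

ΔHrxn = 57.1 kcal/mol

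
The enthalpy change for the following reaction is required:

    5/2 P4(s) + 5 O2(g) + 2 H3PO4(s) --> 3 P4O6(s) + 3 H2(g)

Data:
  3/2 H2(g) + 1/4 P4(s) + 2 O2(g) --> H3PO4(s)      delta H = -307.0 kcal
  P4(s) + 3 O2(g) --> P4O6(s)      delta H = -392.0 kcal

delta H = -562.0 kcal

equation 1 reversed and × 2 (reverse to put H3PO4(s) on the reactant side; ×2 to match 2 H3PO4(s) in the target): (-2)·(-307.0) = +614.0 kcal
equation 2 × 3 (×3 to match 3 P4O6(s) in the target): (3)·(-392.0) = -1176.0 kcal
delta H = (-2)·(-307.0) + (3)·(-392.0) = -562.0 kcal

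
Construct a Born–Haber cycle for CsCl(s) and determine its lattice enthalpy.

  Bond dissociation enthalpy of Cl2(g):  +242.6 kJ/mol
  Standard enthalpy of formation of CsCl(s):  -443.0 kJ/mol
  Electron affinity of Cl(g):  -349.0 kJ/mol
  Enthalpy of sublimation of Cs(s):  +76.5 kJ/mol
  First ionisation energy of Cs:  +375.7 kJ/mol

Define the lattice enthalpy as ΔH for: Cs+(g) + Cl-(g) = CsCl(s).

U = -667.5 kJ/mol

ΔHf° = 1·ΔHsub + 1·(ΣIE) + 1/2·D(Cl2) + 1·EA + U
-443.0 = 1·(+76.5) + 1·(+375.7) + 1/2·(+242.6) + 1·(-349.0) + U
U = -443.0 − (+224.5) = -667.5 kJ/mol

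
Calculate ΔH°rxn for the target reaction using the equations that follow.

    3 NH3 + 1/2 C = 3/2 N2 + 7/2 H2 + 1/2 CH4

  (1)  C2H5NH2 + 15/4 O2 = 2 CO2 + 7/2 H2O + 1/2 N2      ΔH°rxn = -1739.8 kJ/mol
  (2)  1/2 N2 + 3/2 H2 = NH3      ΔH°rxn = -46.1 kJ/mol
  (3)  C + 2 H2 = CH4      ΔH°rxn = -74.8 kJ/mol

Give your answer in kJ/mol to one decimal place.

(1): not needed (O2 appears nowhere else).
(2) reversed and × 3 (reverse to put NH3 on the reactant side; scale by 3 for the 3 NH3): (-3)·(-46.1) = +138.3 kJ/mol
(3) × 1/2 (×1/2 to match 1/2 CH4 in the target): (1/2)·(-74.8) = -37.4 kJ/mol
By Hess's law, ΔH°rxn = (-3)·(-46.1) + (1/2)·(-74.8) = 100.9 kJ/mol

ΔH°rxn = 100.9 kJ/mol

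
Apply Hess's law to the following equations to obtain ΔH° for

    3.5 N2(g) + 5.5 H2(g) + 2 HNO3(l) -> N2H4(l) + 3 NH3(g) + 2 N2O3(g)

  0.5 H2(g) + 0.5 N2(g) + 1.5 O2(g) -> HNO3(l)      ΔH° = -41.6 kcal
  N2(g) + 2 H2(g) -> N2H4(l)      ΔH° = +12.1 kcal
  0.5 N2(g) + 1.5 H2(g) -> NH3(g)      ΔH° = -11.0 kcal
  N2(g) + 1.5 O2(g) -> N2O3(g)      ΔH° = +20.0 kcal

equation 1 reversed and × 2 (reverse to put HNO3(l) on the reactant side; ×2 to match 2 HNO3(l) in the target): (-2)·(-41.6) = +83.2 kcal
equation 2 as written (N2H4(l) already on the product side): +12.1 kcal
equation 3 × 3 (scale by 3 for the 3 NH3(g)): (3)·(-11.0) = -33.0 kcal
equation 4 × 2 (×2 to match 2 N2O3(g) in the target): (2)·(+20.0) = +40.0 kcal
Since enthalpy is a state function, ΔH° = (+83.2) + (+12.1) + (-33.0) + (+40.0) = 102.3 kcal

ΔH° = 102.3 kcal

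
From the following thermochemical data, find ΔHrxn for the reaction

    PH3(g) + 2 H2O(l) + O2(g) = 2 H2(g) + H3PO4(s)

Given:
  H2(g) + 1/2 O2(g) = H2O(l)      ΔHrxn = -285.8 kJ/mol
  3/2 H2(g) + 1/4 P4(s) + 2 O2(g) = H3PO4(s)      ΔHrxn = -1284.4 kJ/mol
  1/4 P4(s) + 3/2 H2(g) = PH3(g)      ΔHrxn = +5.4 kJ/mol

ΔHrxn = -718.2 kJ/mol

equation 1 reversed and × 2 (H2O(l) must end up as a reactant; ×2 to match 2 H2O(l) in the target): (-2)·(-285.8) = +571.6 kJ/mol
equation 2 as written (H3PO4(s) already on the product side): -1284.4 kJ/mol
equation 3 reversed (reverse to put PH3(g) on the reactant side): -5.4 kJ/mol
Combining the equations, ΔHrxn = (+571.6) + (-1284.4) + (-5.4) = -718.2 kJ/mol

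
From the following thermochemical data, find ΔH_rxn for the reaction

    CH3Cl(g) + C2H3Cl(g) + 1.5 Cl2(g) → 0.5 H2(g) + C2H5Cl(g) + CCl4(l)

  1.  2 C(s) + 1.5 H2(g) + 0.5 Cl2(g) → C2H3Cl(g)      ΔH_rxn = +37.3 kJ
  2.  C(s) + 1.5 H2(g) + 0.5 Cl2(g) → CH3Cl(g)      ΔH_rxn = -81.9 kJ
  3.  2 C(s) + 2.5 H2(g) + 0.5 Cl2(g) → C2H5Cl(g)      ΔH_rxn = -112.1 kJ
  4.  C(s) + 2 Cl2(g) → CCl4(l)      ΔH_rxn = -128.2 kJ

eq. 1 reversed (C2H3Cl(g) must end up as a reactant): -37.3 kJ
eq. 2 reversed (CH3Cl(g) must end up as a reactant): +81.9 kJ
eq. 3 as written (C2H5Cl(g) already on the product side): -112.1 kJ
eq. 4 as written (CCl4(l) already on the product side): -128.2 kJ
Since enthalpy is a state function, ΔH_rxn = (-1)·(+37.3) + (-1)·(-81.9) + (1)·(-112.1) + (1)·(-128.2) = -195.7 kJ

ΔH_rxn = -195.7 kJ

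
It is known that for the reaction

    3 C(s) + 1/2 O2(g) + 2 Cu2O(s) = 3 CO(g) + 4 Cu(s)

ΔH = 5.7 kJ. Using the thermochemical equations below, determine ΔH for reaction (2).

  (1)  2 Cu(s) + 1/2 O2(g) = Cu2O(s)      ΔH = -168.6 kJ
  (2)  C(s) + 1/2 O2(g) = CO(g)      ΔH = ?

(1) reversed and × 2 (reverse to put Cu2O(s) on the reactant side; scale by 2 for the 2 Cu2O(s)): (-2)·(-168.6) = +337.2 kJ
(2) × 3 (×3 to match 3 CO(g) in the target): contributes 3·x
+5.7 = (+337.2) + 3·x
x = (+5.7 − (+337.2)) / (3) = -110.5 kJ

ΔH = -110.5 kJ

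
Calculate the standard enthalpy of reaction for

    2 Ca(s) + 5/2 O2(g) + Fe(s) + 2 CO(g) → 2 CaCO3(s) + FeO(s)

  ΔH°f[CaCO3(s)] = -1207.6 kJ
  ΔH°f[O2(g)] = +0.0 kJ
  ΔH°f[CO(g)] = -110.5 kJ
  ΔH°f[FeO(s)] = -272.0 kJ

Products: 2·(-1207.6) + 1·(-272.0) = -2687.2
Reactants: 2·(+0.0) + 5/2·(+0.0) + 1·(+0.0) + 2·(-110.5) = -221.0
ΔH°rxn = (-2687.2) − (-221.0) = -2466.2 kJ

ΔH°rxn = -2466.2 kJ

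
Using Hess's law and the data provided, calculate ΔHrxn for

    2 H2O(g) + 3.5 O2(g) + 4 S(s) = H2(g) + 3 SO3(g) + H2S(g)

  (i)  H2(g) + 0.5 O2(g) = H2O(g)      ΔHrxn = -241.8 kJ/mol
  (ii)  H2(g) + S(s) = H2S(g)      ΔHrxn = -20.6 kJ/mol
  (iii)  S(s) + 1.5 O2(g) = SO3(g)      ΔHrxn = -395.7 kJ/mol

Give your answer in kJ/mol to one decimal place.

(i) reversed and × 2: (-2)·(-241.8) = +483.6 kJ/mol
(ii) as written: -20.6 kJ/mol
(iii) × 3: (3)·(-395.7) = -1187.1 kJ/mol
By Hess's law, ΔHrxn = (+483.6) + (-20.6) + (-1187.1) = -724.1 kJ/mol

ΔHrxn = -724.1 kJ/mol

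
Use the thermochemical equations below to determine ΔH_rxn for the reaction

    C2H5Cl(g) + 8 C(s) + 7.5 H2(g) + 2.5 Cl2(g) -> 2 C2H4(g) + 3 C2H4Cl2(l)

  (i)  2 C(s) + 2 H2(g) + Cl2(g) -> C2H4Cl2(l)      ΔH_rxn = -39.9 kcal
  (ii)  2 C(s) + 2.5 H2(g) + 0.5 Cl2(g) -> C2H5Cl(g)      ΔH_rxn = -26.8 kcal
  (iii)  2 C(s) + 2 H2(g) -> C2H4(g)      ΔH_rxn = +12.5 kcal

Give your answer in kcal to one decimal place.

(i) × 3 (scale by 3 for the 3 C2H4Cl2(l)): (3)·(-39.9) = -119.7 kcal
(ii) reversed (reverse to put C2H5Cl(g) on the reactant side): +26.8 kcal
(iii) × 2 (×2 to match 2 C2H4(g) in the target): (2)·(+12.5) = +25.0 kcal
Summing the manipulated equations, ΔH_rxn = (3)·(-39.9) + (-1)·(-26.8) + (2)·(+12.5) = -67.9 kcal

ΔH_rxn = -67.9 kcal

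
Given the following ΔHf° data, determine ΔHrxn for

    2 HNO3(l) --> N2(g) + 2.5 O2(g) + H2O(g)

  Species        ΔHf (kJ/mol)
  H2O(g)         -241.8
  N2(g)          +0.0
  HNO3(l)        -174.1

ΔH°rxn = Σ nΔHf°(products) − Σ nΔHf°(reactants).
Products: 1·(+0.0) + 5/2·(+0.0) + 1·(-241.8) = -241.8
Reactants: 2·(-174.1) = -348.2
ΔHrxn = (-241.8) − (-348.2) = 106.4 kJ/mol

ΔHrxn = 106.4 kJ/mol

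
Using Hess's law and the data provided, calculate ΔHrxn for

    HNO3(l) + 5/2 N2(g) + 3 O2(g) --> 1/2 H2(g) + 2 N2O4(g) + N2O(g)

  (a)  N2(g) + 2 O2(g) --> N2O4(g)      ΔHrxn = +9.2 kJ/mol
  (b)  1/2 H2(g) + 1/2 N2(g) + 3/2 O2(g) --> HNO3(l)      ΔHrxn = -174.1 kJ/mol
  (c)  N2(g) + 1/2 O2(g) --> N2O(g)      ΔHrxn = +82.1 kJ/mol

ΔHrxn = 274.6 kJ/mol

(a) × 2 (×2 to match 2 N2O4(g) in the target): (2)·(+9.2) = +18.4 kJ/mol
(b) reversed (HNO3(l) must end up as a reactant): +174.1 kJ/mol
(c) as written (N2O(g) already on the product side): +82.1 kJ/mol
Since enthalpy is a state function, ΔHrxn = (2)·(+9.2) + (-1)·(-174.1) + (1)·(+82.1) = 274.6 kJ/mol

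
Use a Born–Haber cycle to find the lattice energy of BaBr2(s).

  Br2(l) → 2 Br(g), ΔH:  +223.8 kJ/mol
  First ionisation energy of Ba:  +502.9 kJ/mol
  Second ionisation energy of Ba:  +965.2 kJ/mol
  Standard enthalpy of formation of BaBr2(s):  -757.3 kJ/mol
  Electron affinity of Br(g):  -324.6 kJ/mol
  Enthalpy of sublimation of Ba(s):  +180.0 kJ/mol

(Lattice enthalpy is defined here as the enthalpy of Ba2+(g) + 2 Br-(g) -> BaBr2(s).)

U = -1980.0 kJ/mol

ΔHf° = 1·ΔHsub + 1·(ΣIE) + 1·D(Br2) + 2·EA + U
-757.3 = 1·(+180.0) + 1·(+1468.1) + 1·(+223.8) + 2·(-324.6) + U
U = -757.3 − (+1222.7) = -1980.0 kJ/mol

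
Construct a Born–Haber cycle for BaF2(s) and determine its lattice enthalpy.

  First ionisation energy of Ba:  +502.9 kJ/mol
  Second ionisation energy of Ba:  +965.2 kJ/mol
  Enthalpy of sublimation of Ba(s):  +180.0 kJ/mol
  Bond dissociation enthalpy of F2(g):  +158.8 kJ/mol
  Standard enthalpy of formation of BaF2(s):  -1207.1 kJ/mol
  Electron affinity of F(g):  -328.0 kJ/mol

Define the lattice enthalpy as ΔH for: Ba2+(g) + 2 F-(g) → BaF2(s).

U = -2358.0 kJ/mol

ΔHf° = 1·ΔHsub + 1·(ΣIE) + 1·D(F2) + 2·EA + U
-1207.1 = 1·(+180.0) + 1·(+1468.1) + 1·(+158.8) + 2·(-328.0) + U
U = -1207.1 − (+1150.9) = -2358.0 kJ/mol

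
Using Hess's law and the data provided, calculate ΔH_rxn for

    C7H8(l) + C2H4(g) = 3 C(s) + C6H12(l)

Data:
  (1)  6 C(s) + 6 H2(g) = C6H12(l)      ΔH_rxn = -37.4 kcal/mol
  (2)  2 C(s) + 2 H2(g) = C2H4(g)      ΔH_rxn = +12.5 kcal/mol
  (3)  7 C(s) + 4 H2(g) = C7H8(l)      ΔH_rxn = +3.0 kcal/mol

ΔH_rxn = -52.9 kcal/mol

(1) as written: -37.4 kcal/mol
(2) reversed: -12.5 kcal/mol
(3) reversed: -3.0 kcal/mol
Since enthalpy is a state function, ΔH_rxn = (1)·(-37.4) + (-1)·(+12.5) + (-1)·(+3.0) = -52.9 kcal/mol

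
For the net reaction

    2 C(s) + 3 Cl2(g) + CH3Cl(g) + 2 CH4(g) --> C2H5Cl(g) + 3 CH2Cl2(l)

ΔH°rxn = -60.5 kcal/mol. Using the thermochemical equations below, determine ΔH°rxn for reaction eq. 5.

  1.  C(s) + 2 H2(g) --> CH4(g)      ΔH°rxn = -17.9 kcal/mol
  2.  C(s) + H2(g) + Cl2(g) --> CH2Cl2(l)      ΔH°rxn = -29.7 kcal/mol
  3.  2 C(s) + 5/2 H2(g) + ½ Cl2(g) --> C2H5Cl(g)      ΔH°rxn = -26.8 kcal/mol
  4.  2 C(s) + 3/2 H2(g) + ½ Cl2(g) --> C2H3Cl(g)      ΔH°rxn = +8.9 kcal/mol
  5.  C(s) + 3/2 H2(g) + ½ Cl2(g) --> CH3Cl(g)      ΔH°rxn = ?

ΔH°rxn = -19.6 kcal/mol

eq. 1 reversed and × 2: (-2)·(-17.9) = +35.8 kcal/mol
eq. 2 × 3: (3)·(-29.7) = -89.1 kcal/mol
eq. 3 as written: -26.8 kcal/mol
eq. 4: not needed.
eq. 5 reversed: contributes −x
-60.5 = (+35.8) + (-89.1) + (-26.8) − x
x = (-60.5 − (-80.1)) / (-1) = -19.6 kcal/mol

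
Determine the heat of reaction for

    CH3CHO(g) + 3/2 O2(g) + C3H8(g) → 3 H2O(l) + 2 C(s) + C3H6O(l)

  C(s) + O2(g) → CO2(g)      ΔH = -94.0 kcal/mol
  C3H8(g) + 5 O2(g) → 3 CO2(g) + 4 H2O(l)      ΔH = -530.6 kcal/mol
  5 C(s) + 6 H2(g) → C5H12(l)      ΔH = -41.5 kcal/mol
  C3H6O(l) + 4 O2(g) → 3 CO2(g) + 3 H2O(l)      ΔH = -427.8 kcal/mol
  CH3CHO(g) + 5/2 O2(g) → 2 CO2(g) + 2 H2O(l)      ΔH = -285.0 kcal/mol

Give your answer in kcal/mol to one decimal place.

ΔH = -199.8 kcal/mol

equation 1 reversed and × 2: (-2)·(-94.0) = +188.0 kcal/mol
equation 2 as written: -530.6 kcal/mol
equation 3: not needed.
equation 4 reversed: +427.8 kcal/mol
equation 5 as written: -285.0 kcal/mol
ΔH = (+188.0) + (-530.6) + (+427.8) + (-285.0) = -199.8 kcal/mol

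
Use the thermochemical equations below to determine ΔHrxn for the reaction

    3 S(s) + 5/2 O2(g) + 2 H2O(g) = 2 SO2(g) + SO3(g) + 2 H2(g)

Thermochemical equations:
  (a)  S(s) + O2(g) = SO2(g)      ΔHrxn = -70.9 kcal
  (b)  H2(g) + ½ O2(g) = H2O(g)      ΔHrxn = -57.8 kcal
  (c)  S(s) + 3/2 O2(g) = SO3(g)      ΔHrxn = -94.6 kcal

(a) × 2: (2)·(-70.9) = -141.8 kcal
(b) reversed and × 2: (-2)·(-57.8) = +115.6 kcal
(c) as written: -94.6 kcal
Combining the equations, ΔHrxn = (-141.8) + (+115.6) + (-94.6) = -120.8 kcal

ΔHrxn = -120.8 kcal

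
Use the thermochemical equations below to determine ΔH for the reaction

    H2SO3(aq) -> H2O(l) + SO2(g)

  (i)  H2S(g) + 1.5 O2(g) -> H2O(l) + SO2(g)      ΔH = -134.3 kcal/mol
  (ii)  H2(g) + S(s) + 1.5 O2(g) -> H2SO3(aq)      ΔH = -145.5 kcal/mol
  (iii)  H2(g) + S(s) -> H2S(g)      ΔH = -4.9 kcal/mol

ΔH = 6.3 kcal/mol

(i) as written: -134.3 kcal/mol
(ii) reversed: +145.5 kcal/mol
(iii) as written: -4.9 kcal/mol
ΔH = (-134.3) + (+145.5) + (-4.9) = 6.3 kcal/mol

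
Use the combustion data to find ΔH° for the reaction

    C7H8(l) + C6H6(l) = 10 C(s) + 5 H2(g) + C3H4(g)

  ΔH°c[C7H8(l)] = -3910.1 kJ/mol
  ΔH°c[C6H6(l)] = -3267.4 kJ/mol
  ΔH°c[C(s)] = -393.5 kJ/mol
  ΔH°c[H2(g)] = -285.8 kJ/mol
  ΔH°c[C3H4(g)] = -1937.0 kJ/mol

Using ΔH = Σ nΔHc°(reactants) − Σ nΔHc°(products):
= [1·(-3910.1) + 1·(-3267.4)] − [10·(-393.5) + 5·(-285.8) + 1·(-1937.0)]
= 123.5 kJ/mol

ΔH° = 123.5 kJ/mol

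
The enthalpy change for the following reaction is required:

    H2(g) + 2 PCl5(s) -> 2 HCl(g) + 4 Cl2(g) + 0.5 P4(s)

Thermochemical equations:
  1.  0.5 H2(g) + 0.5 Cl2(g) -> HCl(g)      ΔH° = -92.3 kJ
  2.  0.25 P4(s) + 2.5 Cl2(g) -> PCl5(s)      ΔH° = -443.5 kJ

eq. 1 × 2: (2)·(-92.3) = -184.6 kJ
eq. 2 reversed and × 2: (-2)·(-443.5) = +887.0 kJ
Combining the equations, ΔH° = (-184.6) + (+887.0) = 702.4 kJ

ΔH° = 702.4 kJ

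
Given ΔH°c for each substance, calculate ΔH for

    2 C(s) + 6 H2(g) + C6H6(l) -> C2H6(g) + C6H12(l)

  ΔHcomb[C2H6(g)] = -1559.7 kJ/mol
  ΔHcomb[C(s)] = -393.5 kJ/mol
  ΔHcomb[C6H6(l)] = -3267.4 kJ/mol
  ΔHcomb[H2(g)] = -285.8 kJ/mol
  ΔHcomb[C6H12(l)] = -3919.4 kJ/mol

Using ΔH = Σ nΔHc°(reactants) − Σ nΔHc°(products):
= [2·(-393.5) + 6·(-285.8) + 1·(-3267.4)] − [1·(-1559.7) + 1·(-3919.4)]
= -290.1 kJ/mol

ΔH = -290.1 kJ/mol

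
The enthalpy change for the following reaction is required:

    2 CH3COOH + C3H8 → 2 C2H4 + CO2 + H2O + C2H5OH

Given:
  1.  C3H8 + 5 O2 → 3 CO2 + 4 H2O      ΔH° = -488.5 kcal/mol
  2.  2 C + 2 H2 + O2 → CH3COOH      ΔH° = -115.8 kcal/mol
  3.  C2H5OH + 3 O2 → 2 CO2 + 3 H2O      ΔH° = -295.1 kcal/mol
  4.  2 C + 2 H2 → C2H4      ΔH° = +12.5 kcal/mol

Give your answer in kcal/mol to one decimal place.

ΔH° = 63.2 kcal/mol

eq. 1 as written (C3H8 already on the reactant side): -488.5 kcal/mol
eq. 2 reversed and × 2 (CH3COOH must end up as a reactant; ×2 to match 2 CH3COOH in the target): (-2)·(-115.8) = +231.6 kcal/mol
eq. 3 reversed (C2H5OH must end up as a product): +295.1 kcal/mol
eq. 4 × 2 (scale by 2 for the 2 C2H4): (2)·(+12.5) = +25.0 kcal/mol
By Hess's law, ΔH° = (1)·(-488.5) + (-2)·(-115.8) + (-1)·(-295.1) + (2)·(+12.5) = 63.2 kcal/mol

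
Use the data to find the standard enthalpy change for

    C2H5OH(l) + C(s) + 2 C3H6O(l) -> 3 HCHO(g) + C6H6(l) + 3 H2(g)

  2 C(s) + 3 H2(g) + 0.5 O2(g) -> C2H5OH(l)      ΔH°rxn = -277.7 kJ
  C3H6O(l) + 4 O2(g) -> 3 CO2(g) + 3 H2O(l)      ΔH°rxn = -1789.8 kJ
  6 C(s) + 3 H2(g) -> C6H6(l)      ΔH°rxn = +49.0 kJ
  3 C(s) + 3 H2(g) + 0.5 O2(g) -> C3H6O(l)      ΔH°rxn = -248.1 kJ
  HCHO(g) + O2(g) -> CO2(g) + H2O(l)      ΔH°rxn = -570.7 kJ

ΔH°rxn = 497.1 kJ

equation 1 reversed: +277.7 kJ
equation 2 as written: -1789.8 kJ
equation 3 as written: +49.0 kJ
equation 4 reversed: +248.1 kJ
equation 5 reversed and × 3: (-3)·(-570.7) = +1712.1 kJ
Since enthalpy is a state function, ΔH°rxn = (-1)·(-277.7) + (1)·(-1789.8) + (1)·(+49.0) + (-1)·(-248.1) + (-3)·(-570.7) = 497.1 kJ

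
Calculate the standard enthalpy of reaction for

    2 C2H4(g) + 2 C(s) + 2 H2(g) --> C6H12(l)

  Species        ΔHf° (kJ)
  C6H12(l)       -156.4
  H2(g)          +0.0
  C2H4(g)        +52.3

ΔHrxn = -261.0 kJ

ΔH°rxn = Σ nΔHf°(products) − Σ nΔHf°(reactants).
Products: 1·(-156.4) = -156.4
Reactants: 2·(+52.3) + 2·(+0.0) + 2·(+0.0) = +104.6
ΔHrxn = (-156.4) − (+104.6) = -261.0 kJ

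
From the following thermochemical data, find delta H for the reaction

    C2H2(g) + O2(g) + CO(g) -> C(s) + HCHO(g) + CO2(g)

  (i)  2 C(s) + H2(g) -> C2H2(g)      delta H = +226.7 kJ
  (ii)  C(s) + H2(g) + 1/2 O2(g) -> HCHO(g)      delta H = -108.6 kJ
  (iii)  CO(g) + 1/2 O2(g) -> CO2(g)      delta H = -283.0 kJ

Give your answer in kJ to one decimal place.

delta H = -618.3 kJ

(i) reversed: -226.7 kJ
(ii) as written: -108.6 kJ
(iii) as written: -283.0 kJ
Summing the manipulated equations, delta H = (-1)·(+226.7) + (1)·(-108.6) + (1)·(-283.0) = -618.3 kJ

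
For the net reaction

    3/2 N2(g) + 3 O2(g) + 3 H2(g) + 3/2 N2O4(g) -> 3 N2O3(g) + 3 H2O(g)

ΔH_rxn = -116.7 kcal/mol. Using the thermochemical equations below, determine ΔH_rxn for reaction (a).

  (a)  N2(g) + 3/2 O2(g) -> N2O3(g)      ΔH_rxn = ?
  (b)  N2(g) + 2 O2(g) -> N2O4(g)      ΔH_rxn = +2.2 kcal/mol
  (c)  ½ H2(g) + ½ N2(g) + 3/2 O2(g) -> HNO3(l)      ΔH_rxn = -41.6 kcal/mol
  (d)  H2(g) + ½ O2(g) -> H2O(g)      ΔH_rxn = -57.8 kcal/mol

ΔH_rxn = 20.0 kcal/mol

(a) × 3 (×3 to match 3 N2O3(g) in the target): contributes 3·x
(b) reversed and × 3/2 (N2O4(g) must end up as a reactant; scale by 3/2 for the 3/2 N2O4(g)): (-3/2)·(+2.2) = -3.3 kcal/mol
(c): not needed (HNO3(l) appears nowhere else).
(d) × 3 (×3 to match 3 H2O(g) in the target): (3)·(-57.8) = -173.4 kcal/mol
-116.7 = (-3.3) + (-173.4) + 3·x
x = (-116.7 − (-176.7)) / (3) = 20.0 kcal/mol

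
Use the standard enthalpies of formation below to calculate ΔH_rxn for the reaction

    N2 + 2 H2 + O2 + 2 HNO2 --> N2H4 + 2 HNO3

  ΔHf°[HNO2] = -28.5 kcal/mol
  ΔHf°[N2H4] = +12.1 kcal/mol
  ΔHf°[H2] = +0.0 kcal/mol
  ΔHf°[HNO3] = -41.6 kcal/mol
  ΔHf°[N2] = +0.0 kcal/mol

ΔH_rxn = -14.1 kcal/mol

Products: 1·(+12.1) + 2·(-41.6) = -71.1
Reactants: 1·(+0.0) + 2·(+0.0) + 1·(+0.0) + 2·(-28.5) = -57.0
ΔH_rxn = (-71.1) − (-57.0) = -14.1 kcal/mol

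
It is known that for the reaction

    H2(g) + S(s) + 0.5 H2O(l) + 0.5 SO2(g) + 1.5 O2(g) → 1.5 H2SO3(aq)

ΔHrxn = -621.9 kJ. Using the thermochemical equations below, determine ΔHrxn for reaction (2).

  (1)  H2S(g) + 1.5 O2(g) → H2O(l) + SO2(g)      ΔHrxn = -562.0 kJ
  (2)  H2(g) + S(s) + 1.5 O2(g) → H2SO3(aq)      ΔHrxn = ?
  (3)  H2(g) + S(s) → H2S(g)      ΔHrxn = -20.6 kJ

(1) reversed and × 1/2: (-1/2)·(-562.0) = +281.0 kJ
(2) × 3/2: contributes 3/2·x
(3) reversed and × 1/2: (-1/2)·(-20.6) = +10.3 kJ
-621.9 = (+281.0) + (+10.3) + 3/2·x
x = (-621.9 − (+291.3)) / (3/2) = -608.8 kJ

ΔHrxn = -608.8 kJ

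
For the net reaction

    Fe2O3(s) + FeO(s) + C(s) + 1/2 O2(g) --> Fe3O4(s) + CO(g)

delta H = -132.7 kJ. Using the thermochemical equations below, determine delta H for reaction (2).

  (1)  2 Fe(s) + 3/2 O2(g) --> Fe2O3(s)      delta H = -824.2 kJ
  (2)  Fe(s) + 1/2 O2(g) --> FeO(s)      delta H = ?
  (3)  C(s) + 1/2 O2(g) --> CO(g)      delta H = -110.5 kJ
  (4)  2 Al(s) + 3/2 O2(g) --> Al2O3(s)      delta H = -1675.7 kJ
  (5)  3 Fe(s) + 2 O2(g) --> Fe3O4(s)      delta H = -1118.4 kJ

(1) reversed (Fe2O3(s) must end up as a reactant): +824.2 kJ
(2) reversed (reverse to put FeO(s) on the reactant side): contributes −x
(3) as written (CO(g) already on the product side): -110.5 kJ
(4): not needed (Al2O3(s) appears nowhere else).
(5) as written (Fe3O4(s) already on the product side): -1118.4 kJ
-132.7 = (+824.2) + (-110.5) + (-1118.4) − x
x = (-132.7 − (-404.7)) / (-1) = -272.0 kJ

delta H = -272.0 kJ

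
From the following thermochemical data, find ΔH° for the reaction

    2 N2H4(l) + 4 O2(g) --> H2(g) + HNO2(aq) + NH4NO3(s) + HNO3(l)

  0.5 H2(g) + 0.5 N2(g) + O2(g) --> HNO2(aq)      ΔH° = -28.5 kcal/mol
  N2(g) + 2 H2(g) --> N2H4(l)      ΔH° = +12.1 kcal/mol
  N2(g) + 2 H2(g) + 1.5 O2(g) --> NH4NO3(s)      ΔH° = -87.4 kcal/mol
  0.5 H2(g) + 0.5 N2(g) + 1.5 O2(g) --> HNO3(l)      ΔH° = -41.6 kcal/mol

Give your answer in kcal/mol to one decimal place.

ΔH° = -181.7 kcal/mol

equation 1 as written (HNO2(aq) already on the product side): -28.5 kcal/mol
equation 2 reversed and × 2 (reverse to put N2H4(l) on the reactant side; ×2 to match 2 N2H4(l) in the target): (-2)·(+12.1) = -24.2 kcal/mol
equation 3 as written (NH4NO3(s) already on the product side): -87.4 kcal/mol
equation 4 as written (HNO3(l) already on the product side): -41.6 kcal/mol
ΔH° = (-28.5) + (-24.2) + (-87.4) + (-41.6) = -181.7 kcal/mol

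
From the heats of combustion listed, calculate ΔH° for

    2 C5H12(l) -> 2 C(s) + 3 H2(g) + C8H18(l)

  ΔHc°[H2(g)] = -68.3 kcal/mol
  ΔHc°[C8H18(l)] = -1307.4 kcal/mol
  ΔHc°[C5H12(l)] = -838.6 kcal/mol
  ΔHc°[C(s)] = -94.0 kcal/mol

ΔH° = 23.1 kcal/mol

Using ΔH = Σ nΔHc°(reactants) − Σ nΔHc°(products):
= [2·(-838.6)] − [2·(-94.0) + 3·(-68.3) + 1·(-1307.4)]
= 23.1 kcal/mol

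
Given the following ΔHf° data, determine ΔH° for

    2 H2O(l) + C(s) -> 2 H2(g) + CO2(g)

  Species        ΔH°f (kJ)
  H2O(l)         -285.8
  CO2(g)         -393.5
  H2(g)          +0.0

Products: 2·(+0.0) + 1·(-393.5) = -393.5
Reactants: 2·(-285.8) + 1·(+0.0) = -571.6
ΔH° = (-393.5) − (-571.6) = 178.1 kJ

ΔH° = 178.1 kJ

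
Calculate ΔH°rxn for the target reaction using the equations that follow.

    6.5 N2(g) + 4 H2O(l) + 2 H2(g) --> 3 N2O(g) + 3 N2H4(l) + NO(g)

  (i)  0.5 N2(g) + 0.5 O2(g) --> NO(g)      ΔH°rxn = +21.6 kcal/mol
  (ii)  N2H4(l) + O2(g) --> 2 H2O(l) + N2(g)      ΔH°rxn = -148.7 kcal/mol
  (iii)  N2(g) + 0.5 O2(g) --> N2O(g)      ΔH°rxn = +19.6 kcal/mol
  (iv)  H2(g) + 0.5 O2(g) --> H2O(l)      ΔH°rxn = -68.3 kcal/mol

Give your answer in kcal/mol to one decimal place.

ΔH°rxn = 389.9 kcal/mol

(i) as written: +21.6 kcal/mol
(ii) reversed and × 3: (-3)·(-148.7) = +446.1 kcal/mol
(iii) × 3: (3)·(+19.6) = +58.8 kcal/mol
(iv) × 2: (2)·(-68.3) = -136.6 kcal/mol
Combining the equations, ΔH°rxn = (+21.6) + (+446.1) + (+58.8) + (-136.6) = 389.9 kcal/mol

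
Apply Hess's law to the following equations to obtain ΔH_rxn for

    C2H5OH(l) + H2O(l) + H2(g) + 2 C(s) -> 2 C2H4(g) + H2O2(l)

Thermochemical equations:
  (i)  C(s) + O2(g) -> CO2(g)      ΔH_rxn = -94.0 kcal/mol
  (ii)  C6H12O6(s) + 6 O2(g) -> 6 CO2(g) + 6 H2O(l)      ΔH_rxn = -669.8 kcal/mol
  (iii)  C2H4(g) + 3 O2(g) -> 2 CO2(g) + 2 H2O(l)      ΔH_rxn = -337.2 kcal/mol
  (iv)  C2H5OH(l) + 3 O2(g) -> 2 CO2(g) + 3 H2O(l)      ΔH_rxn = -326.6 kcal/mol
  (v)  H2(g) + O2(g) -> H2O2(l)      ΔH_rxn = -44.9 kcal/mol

(i) × 2: (2)·(-94.0) = -188.0 kcal/mol
(ii): not needed.
(iii) reversed and × 2: (-2)·(-337.2) = +674.4 kcal/mol
(iv) as written: -326.6 kcal/mol
(v) as written: -44.9 kcal/mol
Since enthalpy is a state function, ΔH_rxn = (2)·(-94.0) + (-2)·(-337.2) + (1)·(-326.6) + (1)·(-44.9) = 114.9 kcal/mol

ΔH_rxn = 114.9 kcal/mol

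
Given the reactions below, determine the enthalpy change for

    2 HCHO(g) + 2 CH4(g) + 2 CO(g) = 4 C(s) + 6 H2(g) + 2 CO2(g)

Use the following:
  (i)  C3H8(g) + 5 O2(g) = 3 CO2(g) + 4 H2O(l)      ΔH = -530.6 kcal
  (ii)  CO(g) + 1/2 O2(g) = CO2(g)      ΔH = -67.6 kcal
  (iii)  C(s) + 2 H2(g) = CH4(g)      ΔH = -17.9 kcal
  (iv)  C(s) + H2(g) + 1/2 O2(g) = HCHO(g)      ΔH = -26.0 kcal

ΔH = -47.4 kcal

(i): not needed.
(ii) × 2: (2)·(-67.6) = -135.2 kcal
(iii) reversed and × 2: (-2)·(-17.9) = +35.8 kcal
(iv) reversed and × 2: (-2)·(-26.0) = +52.0 kcal
By Hess's law, ΔH = (-135.2) + (+35.8) + (+52.0) = -47.4 kcal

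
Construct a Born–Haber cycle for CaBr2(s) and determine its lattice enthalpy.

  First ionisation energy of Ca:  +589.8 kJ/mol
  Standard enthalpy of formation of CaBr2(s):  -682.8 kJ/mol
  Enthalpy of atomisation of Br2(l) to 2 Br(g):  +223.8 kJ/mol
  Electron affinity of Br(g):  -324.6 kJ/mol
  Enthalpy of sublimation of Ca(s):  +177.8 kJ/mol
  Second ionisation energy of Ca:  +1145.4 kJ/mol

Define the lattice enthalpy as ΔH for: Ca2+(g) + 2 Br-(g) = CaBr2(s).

ΔHf° = 1·ΔHsub + 1·(ΣIE) + 1·D(Br2) + 2·EA + U
-682.8 = 1·(+177.8) + 1·(+1735.2) + 1·(+223.8) + 2·(-324.6) + U
U = -682.8 − (+1487.6) = -2170.4 kJ/mol

U = -2170.4 kJ/mol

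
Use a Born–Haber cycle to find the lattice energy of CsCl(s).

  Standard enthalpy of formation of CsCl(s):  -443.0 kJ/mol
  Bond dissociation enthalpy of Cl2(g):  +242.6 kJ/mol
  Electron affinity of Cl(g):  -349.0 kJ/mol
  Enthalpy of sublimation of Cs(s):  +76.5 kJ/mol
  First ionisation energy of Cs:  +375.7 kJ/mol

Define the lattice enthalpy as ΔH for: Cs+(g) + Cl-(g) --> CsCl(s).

U = -667.5 kJ/mol

ΔHf° = 1·ΔHsub + 1·(ΣIE) + 1/2·D(Cl2) + 1·EA + U
-443.0 = 1·(+76.5) + 1·(+375.7) + 1/2·(+242.6) + 1·(-349.0) + U
U = -443.0 − (+224.5) = -667.5 kJ/mol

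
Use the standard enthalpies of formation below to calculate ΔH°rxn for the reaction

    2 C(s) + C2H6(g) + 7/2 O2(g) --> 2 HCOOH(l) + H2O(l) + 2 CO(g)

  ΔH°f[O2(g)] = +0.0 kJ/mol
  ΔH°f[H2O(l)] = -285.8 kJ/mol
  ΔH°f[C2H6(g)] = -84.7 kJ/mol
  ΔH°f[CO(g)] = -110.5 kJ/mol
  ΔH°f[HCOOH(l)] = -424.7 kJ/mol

ΔH°rxn = -1271.5 kJ/mol

ΔH°rxn = Σ nΔHf°(products) − Σ nΔHf°(reactants).
Products: 2·(-424.7) + 1·(-285.8) + 2·(-110.5) = -1356.2
Reactants: 2·(+0.0) + 1·(-84.7) + 7/2·(+0.0) = -84.7
ΔH°rxn = (-1356.2) − (-84.7) = -1271.5 kJ/mol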